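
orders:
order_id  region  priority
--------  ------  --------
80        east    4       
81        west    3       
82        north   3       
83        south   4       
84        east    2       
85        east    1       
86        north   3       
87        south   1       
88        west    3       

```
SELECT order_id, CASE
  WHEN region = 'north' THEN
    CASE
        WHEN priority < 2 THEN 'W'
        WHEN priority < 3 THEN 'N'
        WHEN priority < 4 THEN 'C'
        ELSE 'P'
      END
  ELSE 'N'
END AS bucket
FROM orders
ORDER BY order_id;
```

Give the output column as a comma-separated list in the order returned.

order_id=80: region='east' → outer ELSE → N
order_id=81: region='west' → outer ELSE → N
order_id=82: region='north' → inner[priority < 4] → C
order_id=83: region='south' → outer ELSE → N
order_id=84: region='east' → outer ELSE → N
order_id=85: region='east' → outer ELSE → N
order_id=86: region='north' → inner[priority < 4] → C
order_id=87: region='south' → outer ELSE → N
order_id=88: region='west' → outer ELSE → N

N, N, C, N, N, N, C, N, N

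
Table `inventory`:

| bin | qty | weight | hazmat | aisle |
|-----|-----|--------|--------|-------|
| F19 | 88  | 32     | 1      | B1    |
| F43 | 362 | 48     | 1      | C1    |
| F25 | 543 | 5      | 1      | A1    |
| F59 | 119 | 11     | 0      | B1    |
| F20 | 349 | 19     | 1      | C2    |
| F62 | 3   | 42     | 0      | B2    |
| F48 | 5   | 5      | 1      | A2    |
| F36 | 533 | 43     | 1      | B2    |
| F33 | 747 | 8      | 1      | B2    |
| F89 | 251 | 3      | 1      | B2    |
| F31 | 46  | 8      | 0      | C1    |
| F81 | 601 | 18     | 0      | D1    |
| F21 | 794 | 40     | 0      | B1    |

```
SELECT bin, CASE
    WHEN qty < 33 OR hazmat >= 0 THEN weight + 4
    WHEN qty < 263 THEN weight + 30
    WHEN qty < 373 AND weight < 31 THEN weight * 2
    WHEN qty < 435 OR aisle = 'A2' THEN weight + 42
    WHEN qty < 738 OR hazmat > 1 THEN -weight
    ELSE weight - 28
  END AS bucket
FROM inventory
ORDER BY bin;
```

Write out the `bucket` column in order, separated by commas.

bin=F19: qty < 33 OR hazmat >= 0 → 36
bin=F20: qty < 33 OR hazmat >= 0 → 23
bin=F21: qty < 33 OR hazmat >= 0 → 44
bin=F25: qty < 33 OR hazmat >= 0 → 9
bin=F31: qty < 33 OR hazmat >= 0 → 12
bin=F33: qty < 33 OR hazmat >= 0 → 12
bin=F36: qty < 33 OR hazmat >= 0 → 47
bin=F43: qty < 33 OR hazmat >= 0 → 52
bin=F48: qty < 33 OR hazmat >= 0 → 9
bin=F59: qty < 33 OR hazmat >= 0 → 15
bin=F62: qty < 33 OR hazmat >= 0 → 46
bin=F81: qty < 33 OR hazmat >= 0 → 22
bin=F89: qty < 33 OR hazmat >= 0 → 7

36, 23, 44, 9, 12, 12, 47, 52, 9, 15, 46, 22, 7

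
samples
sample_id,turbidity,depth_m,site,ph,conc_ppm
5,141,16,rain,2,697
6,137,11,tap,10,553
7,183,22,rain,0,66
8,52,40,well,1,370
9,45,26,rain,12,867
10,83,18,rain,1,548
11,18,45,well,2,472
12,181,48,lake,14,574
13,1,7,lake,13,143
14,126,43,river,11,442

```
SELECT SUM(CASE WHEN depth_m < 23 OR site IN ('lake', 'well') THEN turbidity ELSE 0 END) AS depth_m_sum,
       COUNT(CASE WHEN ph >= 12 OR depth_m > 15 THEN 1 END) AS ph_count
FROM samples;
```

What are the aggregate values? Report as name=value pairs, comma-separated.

[depth_m_sum: depth_m < 23 OR site IN ('lake', 'well')]
sample_id=5: ✓ → 141
sample_id=6: ✓ → 137
sample_id=7: ✓ → 183
sample_id=8: ✓ → 52
sample_id=9: ✗
sample_id=10: ✓ → 83
sample_id=11: ✓ → 18
sample_id=12: ✓ → 181
sample_id=13: ✓ → 1
sample_id=14: ✗
depth_m_sum = 141 + 137 + 183 + 52 + 83 + 18 + 181 + 1 = 796
—
[ph_count: ph >= 12 OR depth_m > 15]
sample_id=5: ✓ → 1
sample_id=6: ✗
sample_id=7: ✓ → 1
sample_id=8: ✓ → 1
sample_id=9: ✓ → 1
sample_id=10: ✓ → 1
sample_id=11: ✓ → 1
sample_id=12: ✓ → 1
sample_id=13: ✓ → 1
sample_id=14: ✓ → 1
ph_count = COUNT(1, 1, 1, 1, 1, 1, 1, 1, 1) = 9

depth_m_sum=796, ph_count=9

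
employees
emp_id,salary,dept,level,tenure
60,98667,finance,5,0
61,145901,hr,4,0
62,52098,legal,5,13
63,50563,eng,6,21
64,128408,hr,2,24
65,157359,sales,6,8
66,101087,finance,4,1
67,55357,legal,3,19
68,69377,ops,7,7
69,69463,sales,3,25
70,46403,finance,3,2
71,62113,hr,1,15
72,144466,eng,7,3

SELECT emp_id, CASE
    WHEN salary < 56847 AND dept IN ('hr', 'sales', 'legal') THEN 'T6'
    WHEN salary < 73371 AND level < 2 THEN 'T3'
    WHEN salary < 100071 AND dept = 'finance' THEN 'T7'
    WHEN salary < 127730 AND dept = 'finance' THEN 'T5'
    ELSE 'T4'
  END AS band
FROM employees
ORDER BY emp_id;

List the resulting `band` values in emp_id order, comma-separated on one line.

T7, T4, T6, T4, T4, T4, T5, T6, T4, T4, T7, T3, T4

emp_id=60: salary < 100071 AND dept = 'finance' → T7
emp_id=61: ELSE → T4
emp_id=62: salary < 56847 AND dept IN ('hr', 'sales', 'legal') → T6
emp_id=63: ELSE → T4
emp_id=64: ELSE → T4
emp_id=65: ELSE → T4
emp_id=66: salary < 127730 AND dept = 'finance' → T5
emp_id=67: salary < 56847 AND dept IN ('hr', 'sales', 'legal') → T6
emp_id=68: ELSE → T4
emp_id=69: ELSE → T4
emp_id=70: salary < 100071 AND dept = 'finance' → T7
emp_id=71: salary < 73371 AND level < 2 → T3
emp_id=72: ELSE → T4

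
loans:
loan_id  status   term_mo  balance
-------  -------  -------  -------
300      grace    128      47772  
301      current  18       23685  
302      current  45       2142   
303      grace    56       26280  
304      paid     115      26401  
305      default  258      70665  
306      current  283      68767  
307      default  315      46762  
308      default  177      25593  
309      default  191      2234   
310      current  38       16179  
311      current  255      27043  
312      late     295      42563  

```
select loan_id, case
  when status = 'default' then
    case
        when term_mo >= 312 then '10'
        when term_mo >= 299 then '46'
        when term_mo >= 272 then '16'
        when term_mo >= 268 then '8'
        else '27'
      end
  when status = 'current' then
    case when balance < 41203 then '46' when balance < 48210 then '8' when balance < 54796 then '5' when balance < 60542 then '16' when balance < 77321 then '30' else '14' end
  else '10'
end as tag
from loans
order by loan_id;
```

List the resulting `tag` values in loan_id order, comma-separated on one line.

10, 46, 46, 10, 10, 27, 30, 10, 27, 27, 46, 46, 10

loan_id=300: status='grace' → outer ELSE → 10
loan_id=301: status='current' → inner[balance < 41203] → 46
loan_id=302: status='current' → inner[balance < 41203] → 46
loan_id=303: status='grace' → outer ELSE → 10
loan_id=304: status='paid' → outer ELSE → 10
loan_id=305: status='default' → inner[ELSE] → 27
loan_id=306: status='current' → inner[balance < 77321] → 30
loan_id=307: status='default' → inner[term_mo >= 312] → 10
loan_id=308: status='default' → inner[ELSE] → 27
loan_id=309: status='default' → inner[ELSE] → 27
loan_id=310: status='current' → inner[balance < 41203] → 46
loan_id=311: status='current' → inner[balance < 41203] → 46
loan_id=312: status='late' → outer ELSE → 10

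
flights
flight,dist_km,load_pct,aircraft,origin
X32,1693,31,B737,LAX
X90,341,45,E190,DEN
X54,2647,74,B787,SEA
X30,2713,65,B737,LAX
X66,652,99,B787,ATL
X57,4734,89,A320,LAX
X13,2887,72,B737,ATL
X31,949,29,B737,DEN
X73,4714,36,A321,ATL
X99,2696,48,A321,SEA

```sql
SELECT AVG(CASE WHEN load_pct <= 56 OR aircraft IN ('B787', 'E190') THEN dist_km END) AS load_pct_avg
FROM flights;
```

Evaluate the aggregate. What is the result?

flight=X32: ✓ → 1693
flight=X90: ✓ → 341
flight=X54: ✓ → 2647
flight=X30: ✗
flight=X66: ✓ → 652
flight=X57: ✗
flight=X13: ✗
flight=X31: ✓ → 949
flight=X73: ✓ → 4714
flight=X99: ✓ → 2696
load_pct_avg = (1693 + 341 + 2647 + 652 + 949 + 4714 + 2696) / 7 = 1956

1956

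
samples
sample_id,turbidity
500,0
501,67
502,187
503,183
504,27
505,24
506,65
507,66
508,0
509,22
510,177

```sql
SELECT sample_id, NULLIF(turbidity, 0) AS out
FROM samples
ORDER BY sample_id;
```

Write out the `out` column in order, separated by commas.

NULL, 67, 187, 183, 27, 24, 65, 66, NULL, 22, 177

sample_id=500: turbidity=0 vs 0: equal → NULL
sample_id=501: turbidity=67 vs 0: differ → 67
sample_id=502: turbidity=187 vs 0: differ → 187
sample_id=503: turbidity=183 vs 0: differ → 183
sample_id=504: turbidity=27 vs 0: differ → 27
sample_id=505: turbidity=24 vs 0: differ → 24
sample_id=506: turbidity=65 vs 0: differ → 65
sample_id=507: turbidity=66 vs 0: differ → 66
sample_id=508: turbidity=0 vs 0: equal → NULL
sample_id=509: turbidity=22 vs 0: differ → 22
sample_id=510: turbidity=177 vs 0: differ → 177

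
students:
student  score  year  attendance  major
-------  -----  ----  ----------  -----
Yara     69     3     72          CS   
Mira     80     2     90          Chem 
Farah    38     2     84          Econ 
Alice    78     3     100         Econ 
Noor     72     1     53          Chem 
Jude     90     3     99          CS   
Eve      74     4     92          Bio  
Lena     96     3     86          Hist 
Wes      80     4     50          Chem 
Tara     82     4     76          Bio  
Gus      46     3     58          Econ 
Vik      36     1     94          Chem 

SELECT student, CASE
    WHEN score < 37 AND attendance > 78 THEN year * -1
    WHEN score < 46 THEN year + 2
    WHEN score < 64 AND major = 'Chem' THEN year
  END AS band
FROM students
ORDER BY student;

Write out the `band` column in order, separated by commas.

NULL, NULL, 4, NULL, NULL, NULL, NULL, NULL, NULL, -1, NULL, NULL

student=Alice: (no match → NULL) → NULL
student=Eve: (no match → NULL) → NULL
student=Farah: score < 46 → 4
student=Gus: (no match → NULL) → NULL
student=Jude: (no match → NULL) → NULL
student=Lena: (no match → NULL) → NULL
student=Mira: (no match → NULL) → NULL
student=Noor: (no match → NULL) → NULL
student=Tara: (no match → NULL) → NULL
student=Vik: score < 37 AND attendance > 78 → -1
student=Wes: (no match → NULL) → NULL
student=Yara: (no match → NULL) → NULL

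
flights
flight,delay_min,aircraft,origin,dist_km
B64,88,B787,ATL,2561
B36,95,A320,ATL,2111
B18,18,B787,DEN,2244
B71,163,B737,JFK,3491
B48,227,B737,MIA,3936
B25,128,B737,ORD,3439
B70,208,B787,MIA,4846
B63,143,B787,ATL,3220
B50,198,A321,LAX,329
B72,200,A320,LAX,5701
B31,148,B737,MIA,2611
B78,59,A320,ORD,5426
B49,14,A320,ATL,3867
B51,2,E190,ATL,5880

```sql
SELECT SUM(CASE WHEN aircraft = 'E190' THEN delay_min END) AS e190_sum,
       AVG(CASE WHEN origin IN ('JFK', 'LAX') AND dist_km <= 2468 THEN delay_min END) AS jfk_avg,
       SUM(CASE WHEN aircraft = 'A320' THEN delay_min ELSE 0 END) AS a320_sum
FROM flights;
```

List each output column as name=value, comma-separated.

e190_sum=2, jfk_avg=198, a320_sum=368

[e190_sum: aircraft = 'E190']
flight=B64: ✗
flight=B36: ✗
flight=B18: ✗
flight=B71: ✗
flight=B48: ✗
flight=B25: ✗
flight=B70: ✗
flight=B63: ✗
flight=B50: ✗
flight=B72: ✗
flight=B31: ✗
flight=B78: ✗
flight=B49: ✗
flight=B51: ✓ → 2
e190_sum = 2
—
[jfk_avg: origin IN ('JFK', 'LAX') AND dist_km <= 2468]
flight=B64: ✗
flight=B36: ✗
flight=B18: ✗
flight=B71: ✗
flight=B48: ✗
flight=B25: ✗
flight=B70: ✗
flight=B63: ✗
flight=B50: ✓ → 198
flight=B72: ✗
flight=B31: ✗
flight=B78: ✗
flight=B49: ✗
flight=B51: ✗
jfk_avg = 198
—
[a320_sum: aircraft = 'A320']
flight=B64: ✗
flight=B36: ✓ → 95
flight=B18: ✗
flight=B71: ✗
flight=B48: ✗
flight=B25: ✗
flight=B70: ✗
flight=B63: ✗
flight=B50: ✗
flight=B72: ✓ → 200
flight=B31: ✗
flight=B78: ✓ → 59
flight=B49: ✓ → 14
flight=B51: ✗
a320_sum = 95 + 200 + 59 + 14 = 368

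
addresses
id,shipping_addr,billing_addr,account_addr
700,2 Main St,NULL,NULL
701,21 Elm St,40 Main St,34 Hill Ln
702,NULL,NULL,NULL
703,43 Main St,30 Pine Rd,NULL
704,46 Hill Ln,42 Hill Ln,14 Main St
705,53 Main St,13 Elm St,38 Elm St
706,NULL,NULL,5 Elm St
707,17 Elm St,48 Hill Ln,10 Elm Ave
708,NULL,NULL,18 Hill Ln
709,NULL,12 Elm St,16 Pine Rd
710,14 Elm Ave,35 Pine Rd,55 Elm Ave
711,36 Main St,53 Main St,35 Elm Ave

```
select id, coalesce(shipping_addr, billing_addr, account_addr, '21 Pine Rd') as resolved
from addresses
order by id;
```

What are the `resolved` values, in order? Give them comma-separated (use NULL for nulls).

2 Main St, 21 Elm St, 21 Pine Rd, 43 Main St, 46 Hill Ln, 53 Main St, 5 Elm St, 17 Elm St, 18 Hill Ln, 12 Elm St, 14 Elm Ave, 36 Main St

id=700: shipping_addr=2 Main St → 2 Main St
id=701: shipping_addr=21 Elm St → 21 Elm St
id=702: shipping_addr=NULL, billing_addr=NULL, account_addr=NULL, → literal 21 Pine Rd → 21 Pine Rd
id=703: shipping_addr=43 Main St → 43 Main St
id=704: shipping_addr=46 Hill Ln → 46 Hill Ln
id=705: shipping_addr=53 Main St → 53 Main St
id=706: shipping_addr=NULL, billing_addr=NULL, account_addr=5 Elm St → 5 Elm St
id=707: shipping_addr=17 Elm St → 17 Elm St
id=708: shipping_addr=NULL, billing_addr=NULL, account_addr=18 Hill Ln → 18 Hill Ln
id=709: shipping_addr=NULL, billing_addr=12 Elm St → 12 Elm St
id=710: shipping_addr=14 Elm Ave → 14 Elm Ave
id=711: shipping_addr=36 Main St → 36 Main St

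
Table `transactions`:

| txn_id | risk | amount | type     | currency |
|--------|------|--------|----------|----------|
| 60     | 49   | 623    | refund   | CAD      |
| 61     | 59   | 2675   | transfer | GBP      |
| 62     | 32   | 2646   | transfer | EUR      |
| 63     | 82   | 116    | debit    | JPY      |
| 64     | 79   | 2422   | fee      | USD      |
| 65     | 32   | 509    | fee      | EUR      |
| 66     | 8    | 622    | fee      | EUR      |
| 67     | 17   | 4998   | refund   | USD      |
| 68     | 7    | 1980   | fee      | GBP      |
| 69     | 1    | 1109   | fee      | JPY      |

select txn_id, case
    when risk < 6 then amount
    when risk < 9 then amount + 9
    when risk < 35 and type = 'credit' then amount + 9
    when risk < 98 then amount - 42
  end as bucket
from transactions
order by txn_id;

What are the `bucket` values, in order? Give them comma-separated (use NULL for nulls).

txn_id=60: risk < 98 → 581
txn_id=61: risk < 98 → 2633
txn_id=62: risk < 98 → 2604
txn_id=63: risk < 98 → 74
txn_id=64: risk < 98 → 2380
txn_id=65: risk < 98 → 467
txn_id=66: risk < 9 → 631
txn_id=67: risk < 98 → 4956
txn_id=68: risk < 9 → 1989
txn_id=69: risk < 6 → 1109

581, 2633, 2604, 74, 2380, 467, 631, 4956, 1989, 1109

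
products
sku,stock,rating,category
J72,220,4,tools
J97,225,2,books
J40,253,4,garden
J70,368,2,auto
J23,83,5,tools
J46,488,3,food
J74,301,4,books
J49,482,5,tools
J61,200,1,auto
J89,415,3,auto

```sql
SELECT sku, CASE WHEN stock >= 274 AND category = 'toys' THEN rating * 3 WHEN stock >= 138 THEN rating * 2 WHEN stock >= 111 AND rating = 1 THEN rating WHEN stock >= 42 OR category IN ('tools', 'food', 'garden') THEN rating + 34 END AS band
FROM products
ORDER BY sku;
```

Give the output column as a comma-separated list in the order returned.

sku=J23: stock >= 42 OR category IN ('tools', 'food', 'garden') → 39
sku=J40: stock >= 138 → 8
sku=J46: stock >= 138 → 6
sku=J49: stock >= 138 → 10
sku=J61: stock >= 138 → 2
sku=J70: stock >= 138 → 4
sku=J72: stock >= 138 → 8
sku=J74: stock >= 138 → 8
sku=J89: stock >= 138 → 6
sku=J97: stock >= 138 → 4

39, 8, 6, 10, 2, 4, 8, 8, 6, 4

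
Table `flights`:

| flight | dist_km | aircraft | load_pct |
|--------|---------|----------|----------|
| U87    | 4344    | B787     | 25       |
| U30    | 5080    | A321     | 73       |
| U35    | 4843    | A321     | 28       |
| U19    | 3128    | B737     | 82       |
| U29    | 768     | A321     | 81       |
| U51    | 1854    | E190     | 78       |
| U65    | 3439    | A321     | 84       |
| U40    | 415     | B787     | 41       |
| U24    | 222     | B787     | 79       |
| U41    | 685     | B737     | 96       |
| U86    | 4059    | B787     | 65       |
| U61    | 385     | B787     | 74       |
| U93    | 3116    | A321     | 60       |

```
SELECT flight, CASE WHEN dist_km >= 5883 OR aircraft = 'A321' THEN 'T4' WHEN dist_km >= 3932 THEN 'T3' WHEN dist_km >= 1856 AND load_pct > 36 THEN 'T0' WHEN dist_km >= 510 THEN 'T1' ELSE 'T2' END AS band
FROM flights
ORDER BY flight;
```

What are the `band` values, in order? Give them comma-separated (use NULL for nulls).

T0, T2, T4, T4, T4, T2, T1, T1, T2, T4, T3, T3, T4

flight=U19: dist_km >= 1856 AND load_pct > 36 → T0
flight=U24: ELSE → T2
flight=U29: dist_km >= 5883 OR aircraft = 'A321' → T4
flight=U30: dist_km >= 5883 OR aircraft = 'A321' → T4
flight=U35: dist_km >= 5883 OR aircraft = 'A321' → T4
flight=U40: ELSE → T2
flight=U41: dist_km >= 510 → T1
flight=U51: dist_km >= 510 → T1
flight=U61: ELSE → T2
flight=U65: dist_km >= 5883 OR aircraft = 'A321' → T4
flight=U86: dist_km >= 3932 → T3
flight=U87: dist_km >= 3932 → T3
flight=U93: dist_km >= 5883 OR aircraft = 'A321' → T4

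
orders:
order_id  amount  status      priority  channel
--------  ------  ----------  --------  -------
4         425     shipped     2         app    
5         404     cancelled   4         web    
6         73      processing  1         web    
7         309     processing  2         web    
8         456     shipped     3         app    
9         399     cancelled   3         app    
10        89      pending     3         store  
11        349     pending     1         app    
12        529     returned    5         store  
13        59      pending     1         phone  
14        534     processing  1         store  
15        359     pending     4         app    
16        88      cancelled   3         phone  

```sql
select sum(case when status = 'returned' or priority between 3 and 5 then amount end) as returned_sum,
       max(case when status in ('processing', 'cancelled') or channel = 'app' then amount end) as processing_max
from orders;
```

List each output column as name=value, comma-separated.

returned_sum=2324, processing_max=534

[returned_sum: status = 'returned' or priority between 3 and 5]
order_id=4: ✗
order_id=5: ✓ → 404
order_id=6: ✗
order_id=7: ✗
order_id=8: ✓ → 456
order_id=9: ✓ → 399
order_id=10: ✓ → 89
order_id=11: ✗
order_id=12: ✓ → 529
order_id=13: ✗
order_id=14: ✗
order_id=15: ✓ → 359
order_id=16: ✓ → 88
returned_sum = 404 + 456 + 399 + 89 + 529 + 359 + 88 = 2324
—
[processing_max: status in ('processing', 'cancelled') or channel = 'app']
order_id=4: ✓ → 425
order_id=5: ✓ → 404
order_id=6: ✓ → 73
order_id=7: ✓ → 309
order_id=8: ✓ → 456
order_id=9: ✓ → 399
order_id=10: ✗
order_id=11: ✓ → 349
order_id=12: ✗
order_id=13: ✗
order_id=14: ✓ → 534
order_id=15: ✓ → 359
order_id=16: ✓ → 88
processing_max = MAX(425, 404, 73, 309, 456, 399, 349, 534, 359, 88) = 534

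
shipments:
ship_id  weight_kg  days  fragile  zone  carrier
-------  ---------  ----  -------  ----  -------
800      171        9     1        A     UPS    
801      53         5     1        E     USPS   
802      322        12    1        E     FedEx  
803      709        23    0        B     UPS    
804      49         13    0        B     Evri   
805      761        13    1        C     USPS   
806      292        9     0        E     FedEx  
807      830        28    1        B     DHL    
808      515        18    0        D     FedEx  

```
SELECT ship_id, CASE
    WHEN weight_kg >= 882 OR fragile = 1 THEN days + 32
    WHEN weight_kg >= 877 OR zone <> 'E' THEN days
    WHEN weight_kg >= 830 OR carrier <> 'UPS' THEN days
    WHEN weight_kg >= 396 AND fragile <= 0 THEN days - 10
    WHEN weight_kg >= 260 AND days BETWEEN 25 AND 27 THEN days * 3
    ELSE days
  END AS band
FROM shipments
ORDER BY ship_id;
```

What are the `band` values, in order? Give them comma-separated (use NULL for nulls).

41, 37, 44, 23, 13, 45, 9, 60, 18

ship_id=800: weight_kg >= 882 OR fragile = 1 → 41
ship_id=801: weight_kg >= 882 OR fragile = 1 → 37
ship_id=802: weight_kg >= 882 OR fragile = 1 → 44
ship_id=803: weight_kg >= 877 OR zone <> 'E' → 23
ship_id=804: weight_kg >= 877 OR zone <> 'E' → 13
ship_id=805: weight_kg >= 882 OR fragile = 1 → 45
ship_id=806: weight_kg >= 830 OR carrier <> 'UPS' → 9
ship_id=807: weight_kg >= 882 OR fragile = 1 → 60
ship_id=808: weight_kg >= 877 OR zone <> 'E' → 18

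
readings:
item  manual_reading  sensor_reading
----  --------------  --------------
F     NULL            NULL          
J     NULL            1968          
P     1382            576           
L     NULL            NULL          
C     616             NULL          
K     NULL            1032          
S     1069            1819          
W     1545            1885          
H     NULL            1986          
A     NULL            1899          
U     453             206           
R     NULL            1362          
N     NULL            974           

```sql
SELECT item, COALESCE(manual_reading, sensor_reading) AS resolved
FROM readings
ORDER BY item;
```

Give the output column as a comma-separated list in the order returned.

1899, 616, NULL, 1986, 1968, 1032, NULL, 974, 1382, 1362, 1069, 453, 1545

item=A: manual_reading=NULL, sensor_reading=1899 → 1899
item=C: manual_reading=616 → 616
item=F: manual_reading=NULL, sensor_reading=NULL (all NULL) → NULL
item=H: manual_reading=NULL, sensor_reading=1986 → 1986
item=J: manual_reading=NULL, sensor_reading=1968 → 1968
item=K: manual_reading=NULL, sensor_reading=1032 → 1032
item=L: manual_reading=NULL, sensor_reading=NULL (all NULL) → NULL
item=N: manual_reading=NULL, sensor_reading=974 → 974
item=P: manual_reading=1382 → 1382
item=R: manual_reading=NULL, sensor_reading=1362 → 1362
item=S: manual_reading=1069 → 1069
item=U: manual_reading=453 → 453
item=W: manual_reading=1545 → 1545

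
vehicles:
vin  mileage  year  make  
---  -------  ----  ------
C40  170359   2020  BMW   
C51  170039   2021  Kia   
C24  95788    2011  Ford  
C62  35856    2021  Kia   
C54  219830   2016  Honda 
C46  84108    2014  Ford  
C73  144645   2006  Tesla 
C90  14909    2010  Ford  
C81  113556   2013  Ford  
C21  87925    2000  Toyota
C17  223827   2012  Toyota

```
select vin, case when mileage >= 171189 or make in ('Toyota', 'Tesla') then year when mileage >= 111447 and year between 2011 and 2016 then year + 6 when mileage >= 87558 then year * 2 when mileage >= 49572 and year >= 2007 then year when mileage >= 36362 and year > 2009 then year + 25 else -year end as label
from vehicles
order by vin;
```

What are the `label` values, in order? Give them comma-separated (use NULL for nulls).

vin=C17: mileage >= 171189 or make in ('Toyota', 'Tesla') → 2012
vin=C21: mileage >= 171189 or make in ('Toyota', 'Tesla') → 2000
vin=C24: mileage >= 87558 → 4022
vin=C40: mileage >= 87558 → 4040
vin=C46: mileage >= 49572 and year >= 2007 → 2014
vin=C51: mileage >= 87558 → 4042
vin=C54: mileage >= 171189 or make in ('Toyota', 'Tesla') → 2016
vin=C62: ELSE → -2021
vin=C73: mileage >= 171189 or make in ('Toyota', 'Tesla') → 2006
vin=C81: mileage >= 111447 and year between 2011 and 2016 → 2019
vin=C90: ELSE → -2010

2012, 2000, 4022, 4040, 2014, 4042, 2016, -2021, 2006, 2019, -2010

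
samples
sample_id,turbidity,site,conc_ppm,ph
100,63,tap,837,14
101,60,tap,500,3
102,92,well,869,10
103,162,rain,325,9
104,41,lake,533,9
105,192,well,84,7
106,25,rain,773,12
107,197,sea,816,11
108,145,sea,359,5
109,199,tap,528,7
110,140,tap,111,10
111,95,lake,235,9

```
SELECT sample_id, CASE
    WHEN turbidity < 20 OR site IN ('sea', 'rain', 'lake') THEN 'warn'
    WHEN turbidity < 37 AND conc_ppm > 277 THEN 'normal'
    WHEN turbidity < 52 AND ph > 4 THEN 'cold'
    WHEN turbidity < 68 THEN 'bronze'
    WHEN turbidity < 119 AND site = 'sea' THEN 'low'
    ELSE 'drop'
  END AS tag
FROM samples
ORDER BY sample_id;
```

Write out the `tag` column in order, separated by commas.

bronze, bronze, drop, warn, warn, drop, warn, warn, warn, drop, drop, warn

sample_id=100: turbidity < 68 → bronze
sample_id=101: turbidity < 68 → bronze
sample_id=102: ELSE → drop
sample_id=103: turbidity < 20 OR site IN ('sea', 'rain', 'lake') → warn
sample_id=104: turbidity < 20 OR site IN ('sea', 'rain', 'lake') → warn
sample_id=105: ELSE → drop
sample_id=106: turbidity < 20 OR site IN ('sea', 'rain', 'lake') → warn
sample_id=107: turbidity < 20 OR site IN ('sea', 'rain', 'lake') → warn
sample_id=108: turbidity < 20 OR site IN ('sea', 'rain', 'lake') → warn
sample_id=109: ELSE → drop
sample_id=110: ELSE → drop
sample_id=111: turbidity < 20 OR site IN ('sea', 'rain', 'lake') → warn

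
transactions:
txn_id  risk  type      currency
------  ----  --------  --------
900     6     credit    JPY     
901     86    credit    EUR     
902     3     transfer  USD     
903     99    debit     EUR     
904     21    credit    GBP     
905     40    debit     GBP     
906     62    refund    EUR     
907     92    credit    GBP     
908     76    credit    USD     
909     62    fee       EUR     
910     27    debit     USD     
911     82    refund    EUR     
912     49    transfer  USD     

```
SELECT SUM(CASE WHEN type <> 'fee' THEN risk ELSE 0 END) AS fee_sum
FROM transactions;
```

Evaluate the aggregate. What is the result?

643

txn_id=900: ✓ → 6
txn_id=901: ✓ → 86
txn_id=902: ✓ → 3
txn_id=903: ✓ → 99
txn_id=904: ✓ → 21
txn_id=905: ✓ → 40
txn_id=906: ✓ → 62
txn_id=907: ✓ → 92
txn_id=908: ✓ → 76
txn_id=909: ✗
txn_id=910: ✓ → 27
txn_id=911: ✓ → 82
txn_id=912: ✓ → 49
fee_sum = 6 + 86 + 3 + 99 + 21 + 40 + 62 + 92 + 76 + 27 + 82 + 49 = 643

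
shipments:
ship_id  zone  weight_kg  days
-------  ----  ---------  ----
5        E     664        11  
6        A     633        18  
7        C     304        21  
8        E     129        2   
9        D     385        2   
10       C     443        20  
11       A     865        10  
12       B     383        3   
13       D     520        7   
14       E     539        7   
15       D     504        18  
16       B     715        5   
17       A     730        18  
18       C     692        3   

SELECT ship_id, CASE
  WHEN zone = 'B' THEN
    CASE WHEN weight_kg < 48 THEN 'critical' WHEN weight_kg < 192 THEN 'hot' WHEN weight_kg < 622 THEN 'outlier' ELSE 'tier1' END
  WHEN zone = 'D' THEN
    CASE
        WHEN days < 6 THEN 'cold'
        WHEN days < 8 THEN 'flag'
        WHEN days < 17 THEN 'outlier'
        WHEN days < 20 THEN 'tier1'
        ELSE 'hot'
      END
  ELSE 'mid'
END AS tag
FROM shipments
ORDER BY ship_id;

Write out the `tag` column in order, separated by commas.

mid, mid, mid, mid, cold, mid, mid, outlier, flag, mid, tier1, tier1, mid, mid

ship_id=5: zone='E' → outer ELSE → mid
ship_id=6: zone='A' → outer ELSE → mid
ship_id=7: zone='C' → outer ELSE → mid
ship_id=8: zone='E' → outer ELSE → mid
ship_id=9: zone='D' → inner[days < 6] → cold
ship_id=10: zone='C' → outer ELSE → mid
ship_id=11: zone='A' → outer ELSE → mid
ship_id=12: zone='B' → inner[weight_kg < 622] → outlier
ship_id=13: zone='D' → inner[days < 8] → flag
ship_id=14: zone='E' → outer ELSE → mid
ship_id=15: zone='D' → inner[days < 20] → tier1
ship_id=16: zone='B' → inner[ELSE] → tier1
ship_id=17: zone='A' → outer ELSE → mid
ship_id=18: zone='C' → outer ELSE → mid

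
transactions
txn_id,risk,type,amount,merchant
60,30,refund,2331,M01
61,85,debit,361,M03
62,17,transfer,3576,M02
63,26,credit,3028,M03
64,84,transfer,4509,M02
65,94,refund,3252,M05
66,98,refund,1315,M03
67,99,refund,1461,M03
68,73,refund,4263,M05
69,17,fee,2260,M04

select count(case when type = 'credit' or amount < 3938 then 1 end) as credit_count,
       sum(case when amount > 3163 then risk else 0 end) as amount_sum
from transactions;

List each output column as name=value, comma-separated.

[credit_count: type = 'credit' or amount < 3938]
txn_id=60: ✓ → 1
txn_id=61: ✓ → 1
txn_id=62: ✓ → 1
txn_id=63: ✓ → 1
txn_id=64: ✗
txn_id=65: ✓ → 1
txn_id=66: ✓ → 1
txn_id=67: ✓ → 1
txn_id=68: ✗
txn_id=69: ✓ → 1
credit_count = COUNT(1, 1, 1, 1, 1, 1, 1, 1) = 8
—
[amount_sum: amount > 3163]
txn_id=60: ✗
txn_id=61: ✗
txn_id=62: ✓ → 17
txn_id=63: ✗
txn_id=64: ✓ → 84
txn_id=65: ✓ → 94
txn_id=66: ✗
txn_id=67: ✗
txn_id=68: ✓ → 73
txn_id=69: ✗
amount_sum = 17 + 84 + 94 + 73 = 268

credit_count=8, amount_sum=268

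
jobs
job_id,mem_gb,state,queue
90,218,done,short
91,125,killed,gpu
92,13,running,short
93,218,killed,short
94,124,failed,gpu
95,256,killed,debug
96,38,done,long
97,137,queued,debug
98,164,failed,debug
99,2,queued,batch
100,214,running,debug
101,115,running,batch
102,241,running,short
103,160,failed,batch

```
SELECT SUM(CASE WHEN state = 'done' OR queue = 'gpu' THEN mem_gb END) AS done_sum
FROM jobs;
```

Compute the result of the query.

job_id=90: ✓ → 218
job_id=91: ✓ → 125
job_id=92: ✗
job_id=93: ✗
job_id=94: ✓ → 124
job_id=95: ✗
job_id=96: ✓ → 38
job_id=97: ✗
job_id=98: ✗
job_id=99: ✗
job_id=100: ✗
job_id=101: ✗
job_id=102: ✗
job_id=103: ✗
done_sum = 218 + 125 + 124 + 38 = 505

505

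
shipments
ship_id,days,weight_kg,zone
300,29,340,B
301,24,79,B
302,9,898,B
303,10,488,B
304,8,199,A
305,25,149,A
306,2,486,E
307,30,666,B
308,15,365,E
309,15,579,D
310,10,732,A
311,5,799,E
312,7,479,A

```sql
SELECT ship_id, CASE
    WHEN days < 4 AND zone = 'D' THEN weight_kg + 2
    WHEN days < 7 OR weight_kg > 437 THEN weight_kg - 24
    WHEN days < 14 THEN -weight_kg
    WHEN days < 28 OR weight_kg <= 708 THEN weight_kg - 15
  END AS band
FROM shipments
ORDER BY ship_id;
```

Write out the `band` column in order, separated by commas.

ship_id=300: days < 28 OR weight_kg <= 708 → 325
ship_id=301: days < 28 OR weight_kg <= 708 → 64
ship_id=302: days < 7 OR weight_kg > 437 → 874
ship_id=303: days < 7 OR weight_kg > 437 → 464
ship_id=304: days < 14 → -199
ship_id=305: days < 28 OR weight_kg <= 708 → 134
ship_id=306: days < 7 OR weight_kg > 437 → 462
ship_id=307: days < 7 OR weight_kg > 437 → 642
ship_id=308: days < 28 OR weight_kg <= 708 → 350
ship_id=309: days < 7 OR weight_kg > 437 → 555
ship_id=310: days < 7 OR weight_kg > 437 → 708
ship_id=311: days < 7 OR weight_kg > 437 → 775
ship_id=312: days < 7 OR weight_kg > 437 → 455

325, 64, 874, 464, -199, 134, 462, 642, 350, 555, 708, 775, 455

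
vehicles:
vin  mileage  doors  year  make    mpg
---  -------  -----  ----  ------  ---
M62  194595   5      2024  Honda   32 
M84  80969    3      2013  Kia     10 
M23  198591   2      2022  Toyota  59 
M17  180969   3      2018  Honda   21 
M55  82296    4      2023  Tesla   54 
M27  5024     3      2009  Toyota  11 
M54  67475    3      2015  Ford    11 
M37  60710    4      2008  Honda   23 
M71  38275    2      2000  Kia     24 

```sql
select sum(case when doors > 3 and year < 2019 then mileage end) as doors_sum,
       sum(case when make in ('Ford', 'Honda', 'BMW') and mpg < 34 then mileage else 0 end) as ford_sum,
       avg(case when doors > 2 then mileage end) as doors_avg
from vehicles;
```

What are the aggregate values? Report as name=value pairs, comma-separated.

doors_sum=60710, ford_sum=503749, doors_avg=96005.4285714286

[doors_sum: doors > 3 and year < 2019]
vin=M62: ✗
vin=M84: ✗
vin=M23: ✗
vin=M17: ✗
vin=M55: ✗
vin=M27: ✗
vin=M54: ✗
vin=M37: ✓ → 60710
vin=M71: ✗
doors_sum = 60710
—
[ford_sum: make in ('Ford', 'Honda', 'BMW') and mpg < 34]
vin=M62: ✓ → 194595
vin=M84: ✗
vin=M23: ✗
vin=M17: ✓ → 180969
vin=M55: ✗
vin=M27: ✗
vin=M54: ✓ → 67475
vin=M37: ✓ → 60710
vin=M71: ✗
ford_sum = 194595 + 180969 + 67475 + 60710 = 503749
—
[doors_avg: doors > 2]
vin=M62: ✓ → 194595
vin=M84: ✓ → 80969
vin=M23: ✗
vin=M17: ✓ → 180969
vin=M55: ✓ → 82296
vin=M27: ✓ → 5024
vin=M54: ✓ → 67475
vin=M37: ✓ → 60710
vin=M71: ✗
doors_avg = (194595 + 80969 + 180969 + 82296 + 5024 + 67475 + 60710) / 7 = 96005.4285714286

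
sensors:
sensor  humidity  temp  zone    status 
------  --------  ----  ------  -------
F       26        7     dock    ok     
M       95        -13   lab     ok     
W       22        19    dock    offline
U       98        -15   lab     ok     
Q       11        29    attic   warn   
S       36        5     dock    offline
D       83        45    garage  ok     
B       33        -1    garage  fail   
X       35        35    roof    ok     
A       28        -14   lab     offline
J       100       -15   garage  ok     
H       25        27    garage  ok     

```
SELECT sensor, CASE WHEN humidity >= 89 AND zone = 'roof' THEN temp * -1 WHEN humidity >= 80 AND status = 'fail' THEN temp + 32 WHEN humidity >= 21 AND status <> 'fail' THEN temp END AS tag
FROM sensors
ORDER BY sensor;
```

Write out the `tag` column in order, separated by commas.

sensor=A: humidity >= 21 AND status <> 'fail' → -14
sensor=B: (no match → NULL) → NULL
sensor=D: humidity >= 21 AND status <> 'fail' → 45
sensor=F: humidity >= 21 AND status <> 'fail' → 7
sensor=H: humidity >= 21 AND status <> 'fail' → 27
sensor=J: humidity >= 21 AND status <> 'fail' → -15
sensor=M: humidity >= 21 AND status <> 'fail' → -13
sensor=Q: (no match → NULL) → NULL
sensor=S: humidity >= 21 AND status <> 'fail' → 5
sensor=U: humidity >= 21 AND status <> 'fail' → -15
sensor=W: humidity >= 21 AND status <> 'fail' → 19
sensor=X: humidity >= 21 AND status <> 'fail' → 35

-14, NULL, 45, 7, 27, -15, -13, NULL, 5, -15, 19, 35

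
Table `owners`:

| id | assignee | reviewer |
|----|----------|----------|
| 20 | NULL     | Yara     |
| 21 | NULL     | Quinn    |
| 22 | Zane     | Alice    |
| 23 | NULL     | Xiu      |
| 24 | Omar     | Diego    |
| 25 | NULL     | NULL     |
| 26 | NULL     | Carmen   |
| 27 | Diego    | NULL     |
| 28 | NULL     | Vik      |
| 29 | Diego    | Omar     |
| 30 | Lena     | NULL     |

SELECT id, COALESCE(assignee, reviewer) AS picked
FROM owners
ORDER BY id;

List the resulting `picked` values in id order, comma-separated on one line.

Yara, Quinn, Zane, Xiu, Omar, NULL, Carmen, Diego, Vik, Diego, Lena

id=20: assignee=NULL, reviewer=Yara → Yara
id=21: assignee=NULL, reviewer=Quinn → Quinn
id=22: assignee=Zane → Zane
id=23: assignee=NULL, reviewer=Xiu → Xiu
id=24: assignee=Omar → Omar
id=25: assignee=NULL, reviewer=NULL (all NULL) → NULL
id=26: assignee=NULL, reviewer=Carmen → Carmen
id=27: assignee=Diego → Diego
id=28: assignee=NULL, reviewer=Vik → Vik
id=29: assignee=Diego → Diego
id=30: assignee=Lena → Lena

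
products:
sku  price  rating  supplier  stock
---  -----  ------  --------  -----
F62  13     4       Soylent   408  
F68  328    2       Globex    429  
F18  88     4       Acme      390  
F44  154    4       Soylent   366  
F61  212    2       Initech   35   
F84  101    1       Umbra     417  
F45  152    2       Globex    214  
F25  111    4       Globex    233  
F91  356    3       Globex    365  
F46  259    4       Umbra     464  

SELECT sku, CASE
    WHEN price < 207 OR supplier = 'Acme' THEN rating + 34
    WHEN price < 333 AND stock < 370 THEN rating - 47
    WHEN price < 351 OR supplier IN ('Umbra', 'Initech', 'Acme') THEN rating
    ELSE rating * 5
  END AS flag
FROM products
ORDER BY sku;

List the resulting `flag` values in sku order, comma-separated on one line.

sku=F18: price < 207 OR supplier = 'Acme' → 38
sku=F25: price < 207 OR supplier = 'Acme' → 38
sku=F44: price < 207 OR supplier = 'Acme' → 38
sku=F45: price < 207 OR supplier = 'Acme' → 36
sku=F46: price < 351 OR supplier IN ('Umbra', 'Initech', 'Acme') → 4
sku=F61: price < 333 AND stock < 370 → -45
sku=F62: price < 207 OR supplier = 'Acme' → 38
sku=F68: price < 351 OR supplier IN ('Umbra', 'Initech', 'Acme') → 2
sku=F84: price < 207 OR supplier = 'Acme' → 35
sku=F91: ELSE → 15

38, 38, 38, 36, 4, -45, 38, 2, 35, 15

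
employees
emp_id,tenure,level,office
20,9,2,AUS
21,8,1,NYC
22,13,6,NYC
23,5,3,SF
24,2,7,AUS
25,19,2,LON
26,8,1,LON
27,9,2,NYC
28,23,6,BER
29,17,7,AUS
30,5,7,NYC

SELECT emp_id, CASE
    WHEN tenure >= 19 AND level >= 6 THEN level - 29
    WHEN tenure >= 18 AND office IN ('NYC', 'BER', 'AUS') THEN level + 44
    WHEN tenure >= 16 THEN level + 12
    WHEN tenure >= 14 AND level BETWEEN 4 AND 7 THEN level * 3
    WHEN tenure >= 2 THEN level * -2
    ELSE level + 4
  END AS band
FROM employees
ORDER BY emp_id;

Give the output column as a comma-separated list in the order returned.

emp_id=20: tenure >= 2 → -4
emp_id=21: tenure >= 2 → -2
emp_id=22: tenure >= 2 → -12
emp_id=23: tenure >= 2 → -6
emp_id=24: tenure >= 2 → -14
emp_id=25: tenure >= 16 → 14
emp_id=26: tenure >= 2 → -2
emp_id=27: tenure >= 2 → -4
emp_id=28: tenure >= 19 AND level >= 6 → -23
emp_id=29: tenure >= 16 → 19
emp_id=30: tenure >= 2 → -14

-4, -2, -12, -6, -14, 14, -2, -4, -23, 19, -14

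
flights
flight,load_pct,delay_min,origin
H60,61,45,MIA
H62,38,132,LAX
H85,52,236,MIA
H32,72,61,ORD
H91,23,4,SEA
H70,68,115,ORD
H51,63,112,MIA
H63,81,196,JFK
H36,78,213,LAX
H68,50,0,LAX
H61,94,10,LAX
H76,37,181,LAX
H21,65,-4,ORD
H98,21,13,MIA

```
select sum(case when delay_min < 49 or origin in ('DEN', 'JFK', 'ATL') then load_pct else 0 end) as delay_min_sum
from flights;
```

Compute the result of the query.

395

flight=H60: ✓ → 61
flight=H62: ✗
flight=H85: ✗
flight=H32: ✗
flight=H91: ✓ → 23
flight=H70: ✗
flight=H51: ✗
flight=H63: ✓ → 81
flight=H36: ✗
flight=H68: ✓ → 50
flight=H61: ✓ → 94
flight=H76: ✗
flight=H21: ✓ → 65
flight=H98: ✓ → 21
delay_min_sum = 61 + 23 + 81 + 50 + 94 + 65 + 21 = 395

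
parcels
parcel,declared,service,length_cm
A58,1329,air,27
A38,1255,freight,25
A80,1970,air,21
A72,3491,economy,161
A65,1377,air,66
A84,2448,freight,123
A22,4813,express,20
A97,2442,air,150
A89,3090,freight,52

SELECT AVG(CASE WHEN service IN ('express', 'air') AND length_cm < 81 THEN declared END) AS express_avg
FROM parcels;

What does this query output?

parcel=A58: ✓ → 1329
parcel=A38: ✗
parcel=A80: ✓ → 1970
parcel=A72: ✗
parcel=A65: ✓ → 1377
parcel=A84: ✗
parcel=A22: ✓ → 4813
parcel=A97: ✗
parcel=A89: ✗
express_avg = (1329 + 1970 + 1377 + 4813) / 4 = 2372.25

2372.25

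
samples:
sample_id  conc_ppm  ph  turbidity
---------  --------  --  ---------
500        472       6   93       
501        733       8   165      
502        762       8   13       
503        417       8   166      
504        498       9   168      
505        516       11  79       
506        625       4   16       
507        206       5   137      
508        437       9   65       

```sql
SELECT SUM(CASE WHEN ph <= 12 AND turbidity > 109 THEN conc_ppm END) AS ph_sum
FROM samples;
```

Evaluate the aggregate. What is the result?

1854

sample_id=500: ✗
sample_id=501: ✓ → 733
sample_id=502: ✗
sample_id=503: ✓ → 417
sample_id=504: ✓ → 498
sample_id=505: ✗
sample_id=506: ✗
sample_id=507: ✓ → 206
sample_id=508: ✗
ph_sum = 733 + 417 + 498 + 206 = 1854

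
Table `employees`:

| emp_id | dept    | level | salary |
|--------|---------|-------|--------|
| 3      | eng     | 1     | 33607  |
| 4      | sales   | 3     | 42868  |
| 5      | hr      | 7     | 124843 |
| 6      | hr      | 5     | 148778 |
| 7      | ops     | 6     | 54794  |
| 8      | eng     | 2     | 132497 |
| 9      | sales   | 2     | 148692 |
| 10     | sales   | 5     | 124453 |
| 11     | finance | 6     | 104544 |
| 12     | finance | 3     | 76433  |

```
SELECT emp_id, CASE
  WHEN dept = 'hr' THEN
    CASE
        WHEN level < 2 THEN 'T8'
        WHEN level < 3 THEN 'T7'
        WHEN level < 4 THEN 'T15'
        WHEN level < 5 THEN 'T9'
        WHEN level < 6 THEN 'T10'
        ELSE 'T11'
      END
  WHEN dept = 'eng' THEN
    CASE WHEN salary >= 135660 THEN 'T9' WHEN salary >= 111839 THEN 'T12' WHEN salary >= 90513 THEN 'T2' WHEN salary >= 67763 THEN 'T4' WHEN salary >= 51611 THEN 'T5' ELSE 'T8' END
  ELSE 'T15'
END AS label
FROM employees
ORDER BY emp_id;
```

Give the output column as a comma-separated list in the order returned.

emp_id=3: dept='eng' → inner[ELSE] → T8
emp_id=4: dept='sales' → outer ELSE → T15
emp_id=5: dept='hr' → inner[ELSE] → T11
emp_id=6: dept='hr' → inner[level < 6] → T10
emp_id=7: dept='ops' → outer ELSE → T15
emp_id=8: dept='eng' → inner[salary >= 111839] → T12
emp_id=9: dept='sales' → outer ELSE → T15
emp_id=10: dept='sales' → outer ELSE → T15
emp_id=11: dept='finance' → outer ELSE → T15
emp_id=12: dept='finance' → outer ELSE → T15

T8, T15, T11, T10, T15, T12, T15, T15, T15, T15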